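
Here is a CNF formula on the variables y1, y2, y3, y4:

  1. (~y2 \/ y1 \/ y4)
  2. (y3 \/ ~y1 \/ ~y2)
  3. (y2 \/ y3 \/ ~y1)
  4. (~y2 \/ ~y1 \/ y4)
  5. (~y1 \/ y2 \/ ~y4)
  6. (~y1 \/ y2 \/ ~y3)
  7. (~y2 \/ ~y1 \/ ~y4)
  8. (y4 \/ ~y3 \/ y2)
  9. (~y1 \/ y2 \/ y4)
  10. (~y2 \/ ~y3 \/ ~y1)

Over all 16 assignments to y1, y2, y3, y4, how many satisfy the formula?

5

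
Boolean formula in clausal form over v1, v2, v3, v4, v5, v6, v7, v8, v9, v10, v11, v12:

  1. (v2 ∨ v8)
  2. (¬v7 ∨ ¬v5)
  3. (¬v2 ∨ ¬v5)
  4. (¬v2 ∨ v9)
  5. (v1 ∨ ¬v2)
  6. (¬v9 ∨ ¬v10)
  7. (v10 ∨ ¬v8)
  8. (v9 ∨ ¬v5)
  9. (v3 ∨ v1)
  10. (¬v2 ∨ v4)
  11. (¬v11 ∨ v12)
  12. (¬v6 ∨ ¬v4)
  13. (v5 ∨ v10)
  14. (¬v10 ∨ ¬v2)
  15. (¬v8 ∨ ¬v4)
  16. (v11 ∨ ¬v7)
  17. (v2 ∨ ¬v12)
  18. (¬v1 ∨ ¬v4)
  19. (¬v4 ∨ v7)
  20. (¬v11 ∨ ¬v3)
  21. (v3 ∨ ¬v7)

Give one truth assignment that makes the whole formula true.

v1 = False, v2 = False, v3 = True, v4 = False, v5 = False, v6 = False, v7 = False, v8 = True, v9 = False, v10 = True, v11 = False, v12 = False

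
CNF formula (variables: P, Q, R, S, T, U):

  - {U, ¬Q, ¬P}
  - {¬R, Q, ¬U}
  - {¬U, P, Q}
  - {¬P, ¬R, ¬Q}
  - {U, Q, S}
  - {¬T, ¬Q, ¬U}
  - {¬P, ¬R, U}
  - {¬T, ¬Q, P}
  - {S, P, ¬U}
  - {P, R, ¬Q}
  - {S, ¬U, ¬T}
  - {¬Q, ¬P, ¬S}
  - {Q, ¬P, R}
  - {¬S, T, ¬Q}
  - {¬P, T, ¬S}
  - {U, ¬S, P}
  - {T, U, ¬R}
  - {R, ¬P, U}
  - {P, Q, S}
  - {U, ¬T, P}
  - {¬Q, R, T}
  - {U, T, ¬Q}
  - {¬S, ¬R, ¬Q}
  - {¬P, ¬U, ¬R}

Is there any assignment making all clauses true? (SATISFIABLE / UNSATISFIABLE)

P = True:
  Q = True:
    propagation gives U=True, R=False, T=False; an empty clause results — contradiction.
  Q = False:
    propagation gives R=True, U=False; an empty clause results — contradiction.
P = False:
  Q = True:
    propagation gives T=False, R=True, S=False, U=False; an empty clause results — contradiction.
  Q = False:
    propagation gives U=False, S=True; an empty clause results — contradiction.
Every branch closes, so no satisfying assignment exists.

UNSATISFIABLE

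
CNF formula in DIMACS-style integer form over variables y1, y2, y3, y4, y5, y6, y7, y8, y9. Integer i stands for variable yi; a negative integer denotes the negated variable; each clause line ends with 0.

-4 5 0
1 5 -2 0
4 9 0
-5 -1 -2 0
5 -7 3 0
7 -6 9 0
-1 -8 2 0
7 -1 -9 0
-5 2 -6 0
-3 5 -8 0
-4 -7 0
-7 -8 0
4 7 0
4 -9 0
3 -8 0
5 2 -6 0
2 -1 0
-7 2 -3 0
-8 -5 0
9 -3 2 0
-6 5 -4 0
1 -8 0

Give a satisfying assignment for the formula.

y1 = False, y2 = True, y3 = False, y4 = True, y5 = True, y6 = False, y7 = False, y8 = False, y9 = True

Check each clause:
  1. {¬y4, y5} — y5 is true.
  2. {¬y2, y5, y1} — y5 is true.
  3. {y9, y4} — y9 is true.
  4. {¬y1, ¬y2, ¬y5} — ¬y1 is true.
  5. {y3, ¬y7, y5} — ¬y7 is true.
  6. {y7, y9, ¬y6} — y9 is true.
  7. {¬y1, ¬y8, y2} — ¬y8 is true.
  8. {¬y9, y7, ¬y1} — ¬y1 is true.
  9. {y2, ¬y5, ¬y6} — ¬y6 is true.
  10. {y5, ¬y8, ¬y3} — ¬y8 is true.
  11. {¬y7, ¬y4} — ¬y7 is true.
  12. {¬y7, ¬y8} — ¬y8 is true.
  13. {y4, y7} — y4 is true.
  14. {y4, ¬y9} — y4 is true.
  15. {y3, ¬y8} — ¬y8 is true.
  16. {¬y6, y5, y2} — y2 is true.
  17. {y2, ¬y1} — y2 is true.
  18. {¬y3, ¬y7, y2} — ¬y7 is true.
  19. {¬y5, ¬y8} — ¬y8 is true.
  20. {y9, y2, ¬y3} — y9 is true.
  21. {¬y4, ¬y6, y5} — ¬y6 is true.
  22. {¬y8, y1} — ¬y8 is true.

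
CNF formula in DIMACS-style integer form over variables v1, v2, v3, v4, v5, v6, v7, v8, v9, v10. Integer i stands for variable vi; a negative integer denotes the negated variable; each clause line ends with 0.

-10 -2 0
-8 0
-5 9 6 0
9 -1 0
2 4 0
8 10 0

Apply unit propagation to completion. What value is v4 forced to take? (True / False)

(NOT v8) stands alone — v8 = False.
(v8 OR v10): since v8 = False, the clause reduces to (v10). v10 = True.
(NOT v2 OR NOT v10) with v10 = True leaves only NOT v2, so v2 = False.
From (v4 OR v2) and v2 = False: v4 = True.

True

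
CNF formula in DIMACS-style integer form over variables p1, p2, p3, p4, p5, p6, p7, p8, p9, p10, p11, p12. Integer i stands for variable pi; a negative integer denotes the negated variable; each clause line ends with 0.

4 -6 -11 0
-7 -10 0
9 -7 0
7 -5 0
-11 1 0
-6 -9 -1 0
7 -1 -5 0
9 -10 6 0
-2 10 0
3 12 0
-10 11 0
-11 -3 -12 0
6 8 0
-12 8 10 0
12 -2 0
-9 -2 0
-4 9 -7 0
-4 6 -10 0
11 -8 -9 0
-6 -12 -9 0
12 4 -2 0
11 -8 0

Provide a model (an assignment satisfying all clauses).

p1 = T, p2 = T, p3 = F, p4 = T, p5 = F, p6 = T, p7 = F, p8 = T, p9 = F, p10 = T, p11 = T, p12 = T

Pure literal: p5 appears only negated; assign p5 = False.
Try p1 = True.
Branch on p2: take p2 = True.
  then p10 is forced to True.
  then p7 is forced to False.
  then p11 is forced to True.
  then p12 is forced to True.
  then p3 is forced to False.
  then p9 is forced to False.
  then p6 is forced to True.
  then p4 is forced to True.
p8 is now unconstrained; take p8 = True.
Every clause has at least one true literal under this assignment.
Check each clause:
  1. (!p6 || p4 || !p11) — p4 is true.
  2. (!p7 || !p10) — !p7 is true.
  3. (!p7 || p9) — !p7 is true.
  4. (p7 || !p5) — !p5 is true.
  5. (!p11 || p1) — p1 is true.
  6. (!p9 || !p1 || !p6) — !p9 is true.
  7. (!p1 || p7 || !p5) — !p5 is true.
  8. (!p10 || p6 || p9) — p6 is true.
  9. (p10 || !p2) — p10 is true.
  10. (p3 || p12) — p12 is true.
  11. (p11 || !p10) — p11 is true.
  12. (!p3 || !p12 || !p11) — !p3 is true.
  13. (p6 || p8) — p8 is true.
  14. (!p12 || p10 || p8) — p8 is true.
  15. (p12 || !p2) — p12 is true.
  16. (!p9 || !p2) — !p9 is true.
  17. (p9 || !p7 || !p4) — !p7 is true.
  18. (!p10 || !p4 || p6) — p6 is true.
  19. (!p9 || !p8 || p11) — p11 is true.
  20. (!p6 || !p12 || !p9) — !p9 is true.
  21. (p4 || !p2 || p12) — p12 is true.
  22. (!p8 || p11) — p11 is true.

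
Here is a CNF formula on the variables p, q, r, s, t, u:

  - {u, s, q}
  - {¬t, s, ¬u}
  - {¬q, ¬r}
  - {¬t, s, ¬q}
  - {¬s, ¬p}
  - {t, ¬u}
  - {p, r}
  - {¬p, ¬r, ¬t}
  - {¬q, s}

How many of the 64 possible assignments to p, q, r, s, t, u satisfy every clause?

3

Satisfying assignments:
  p=F q=F r=T s=T t=F u=F
  p=F q=F r=T s=T t=T u=F
  p=F q=F r=T s=T t=T u=T
Count: 3.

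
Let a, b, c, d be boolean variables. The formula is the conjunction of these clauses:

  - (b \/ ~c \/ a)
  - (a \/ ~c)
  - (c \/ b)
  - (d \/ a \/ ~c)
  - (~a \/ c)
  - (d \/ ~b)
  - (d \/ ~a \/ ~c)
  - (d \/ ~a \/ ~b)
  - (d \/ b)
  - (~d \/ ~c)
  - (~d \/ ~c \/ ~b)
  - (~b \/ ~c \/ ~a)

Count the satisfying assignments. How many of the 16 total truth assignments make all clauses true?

1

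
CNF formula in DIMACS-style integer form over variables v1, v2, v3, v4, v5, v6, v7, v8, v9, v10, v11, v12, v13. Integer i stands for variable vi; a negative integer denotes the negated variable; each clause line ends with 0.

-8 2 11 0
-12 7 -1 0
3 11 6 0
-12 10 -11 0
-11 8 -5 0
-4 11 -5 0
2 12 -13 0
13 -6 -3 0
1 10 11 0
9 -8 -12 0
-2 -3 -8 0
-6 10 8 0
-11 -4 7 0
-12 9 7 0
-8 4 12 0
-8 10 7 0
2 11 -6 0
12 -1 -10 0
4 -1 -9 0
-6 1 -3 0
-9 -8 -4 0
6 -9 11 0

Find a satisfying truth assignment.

v1=False, v2=True, v3=False, v4=True, v5=False, v6=False, v7=True, v8=True, v9=False, v10=True, v11=True, v12=False, v13=True

v5 occurs only negated in the remaining clauses — set v5 = False.
Pure literal: v7 appears only positively; assign v7 = True.
Try v1 = False.
The remaining clauses are satisfied by v2 = True, v3 = False, v4 = True, v6 = False, v8 = True, v9 = False, v10 = True, v11 = True, v12 = False, v13 = True.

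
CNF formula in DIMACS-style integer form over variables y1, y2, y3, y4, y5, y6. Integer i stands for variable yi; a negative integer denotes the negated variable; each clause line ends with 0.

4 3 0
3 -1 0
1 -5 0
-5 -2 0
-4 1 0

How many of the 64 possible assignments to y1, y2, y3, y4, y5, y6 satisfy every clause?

16

Case analysis on y1 and y3:
  y1=1, y3=1: y4, y6 free; 3 ways for (y2,y5) × 2^2 = 12.
  y1=1, y3=0: a clause becomes empty — 0.
  y1=0, y3=1: remaining (y2,y4,y5,y6) ∈ {(0,0,0,0); (0,0,0,1); (1,0,0,0); (1,0,0,1)} — 4.
  y1=0, y3=0: a clause becomes empty — 0.
Total: 12 + 0 + 4 + 0 = 16.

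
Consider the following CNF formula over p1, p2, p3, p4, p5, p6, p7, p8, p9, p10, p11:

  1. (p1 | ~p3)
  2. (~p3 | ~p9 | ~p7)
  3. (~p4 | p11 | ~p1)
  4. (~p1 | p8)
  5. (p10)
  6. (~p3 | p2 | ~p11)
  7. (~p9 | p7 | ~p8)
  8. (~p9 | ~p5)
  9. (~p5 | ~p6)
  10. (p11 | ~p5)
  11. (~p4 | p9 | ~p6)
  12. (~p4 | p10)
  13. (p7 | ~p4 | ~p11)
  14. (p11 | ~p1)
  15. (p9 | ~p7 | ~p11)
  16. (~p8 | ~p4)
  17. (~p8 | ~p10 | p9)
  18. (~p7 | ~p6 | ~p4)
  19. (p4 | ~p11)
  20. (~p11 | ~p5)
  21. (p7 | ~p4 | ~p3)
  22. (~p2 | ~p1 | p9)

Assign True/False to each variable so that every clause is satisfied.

p1 = F, p2 = T, p3 = F, p4 = F, p5 = F, p6 = F, p7 = F, p8 = F, p9 = T, p10 = T, p11 = F

Unit propagation: (p10) forces p10 = True.
Pure literal: p3 appears only negated; assign p3 = False.
Pure literal: p5 appears only negated; assign p5 = False.
Set p1 = False and propagate.
For the remaining variables, p2 = True, p4 = False, p6 = False, p7 = False, p8 = False, p9 = True, p11 = False works.
Every clause has at least one true literal under this assignment.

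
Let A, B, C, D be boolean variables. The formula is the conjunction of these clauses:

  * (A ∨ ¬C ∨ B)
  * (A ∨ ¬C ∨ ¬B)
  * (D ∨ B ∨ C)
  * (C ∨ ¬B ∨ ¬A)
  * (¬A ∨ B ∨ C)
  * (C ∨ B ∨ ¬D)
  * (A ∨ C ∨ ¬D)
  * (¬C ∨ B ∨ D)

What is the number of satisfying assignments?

Satisfying assignments:
  A=0 B=1 C=0 D=0
  A=1 B=0 C=1 D=1
  A=1 B=1 C=1 D=0
  A=1 B=1 C=1 D=1
That's 4 in total.

4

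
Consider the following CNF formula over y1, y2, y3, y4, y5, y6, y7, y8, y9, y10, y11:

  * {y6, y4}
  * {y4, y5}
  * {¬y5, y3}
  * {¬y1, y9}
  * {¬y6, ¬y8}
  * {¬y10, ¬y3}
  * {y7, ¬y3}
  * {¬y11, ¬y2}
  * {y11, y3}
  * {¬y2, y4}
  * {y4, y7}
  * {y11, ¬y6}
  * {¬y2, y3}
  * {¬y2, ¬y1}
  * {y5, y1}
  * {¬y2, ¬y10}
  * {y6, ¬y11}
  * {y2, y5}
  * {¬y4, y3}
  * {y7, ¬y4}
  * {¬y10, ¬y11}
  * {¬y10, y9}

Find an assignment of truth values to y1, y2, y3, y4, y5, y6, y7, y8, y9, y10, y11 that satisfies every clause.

y1=False  y2=False  y3=True  y4=True  y5=True  y6=True  y7=True  y8=False  y9=False  y10=False  y11=True

Check each clause:
  1. {y4, y6} — y4 is true.
  2. {y4, y5} — y4 is true.
  3. {¬y5, y3} — y3 is true.
  4. {¬y1, y9} — ¬y1 is true.
  5. {¬y6, ¬y8} — ¬y8 is true.
  6. {¬y10, ¬y3} — ¬y10 is true.
  7. {y7, ¬y3} — y7 is true.
  8. {¬y2, ¬y11} — ¬y2 is true.
  9. {y3, y11} — y3 is true.
  10. {y4, ¬y2} — y4 is true.
  11. {y7, y4} — y4 is true.
  12. {¬y6, y11} — y11 is true.
  13. {¬y2, y3} — y3 is true.
  14. {¬y1, ¬y2} — ¬y2 is true.
  15. {y1, y5} — y5 is true.
  16. {¬y10, ¬y2} — ¬y10 is true.
  17. {¬y11, y6} — y6 is true.
  18. {y5, y2} — y5 is true.
  19. {y3, ¬y4} — y3 is true.
  20. {¬y4, y7} — y7 is true.
  21. {¬y11, ¬y10} — ¬y10 is true.
  22. {y9, ¬y10} — ¬y10 is true.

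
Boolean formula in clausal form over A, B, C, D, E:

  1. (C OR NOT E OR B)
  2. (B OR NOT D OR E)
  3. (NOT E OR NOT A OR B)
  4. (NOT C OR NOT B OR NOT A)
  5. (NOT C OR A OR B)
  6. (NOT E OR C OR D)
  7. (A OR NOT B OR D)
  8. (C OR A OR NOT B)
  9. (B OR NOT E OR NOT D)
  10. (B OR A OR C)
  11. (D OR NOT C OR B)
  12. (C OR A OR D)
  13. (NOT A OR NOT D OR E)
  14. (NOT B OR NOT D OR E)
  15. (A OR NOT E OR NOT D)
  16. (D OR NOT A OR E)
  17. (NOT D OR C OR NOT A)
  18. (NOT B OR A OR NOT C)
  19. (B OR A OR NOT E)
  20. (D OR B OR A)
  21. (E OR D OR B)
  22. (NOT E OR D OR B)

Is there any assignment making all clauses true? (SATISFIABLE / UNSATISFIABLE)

B = True:
  A = True:
    propagation gives C=False, D=False, E=False; an empty clause results — contradiction.
  A = False:
    propagation gives D=True, C=True; an empty clause results — contradiction.
B = False:
  D = True:
    propagation gives E=True; an empty clause results — contradiction.
  D = False:
    propagation gives C=False, E=False; an empty clause results — contradiction.
Every branch closes, so no satisfying assignment exists.

UNSATISFIABLE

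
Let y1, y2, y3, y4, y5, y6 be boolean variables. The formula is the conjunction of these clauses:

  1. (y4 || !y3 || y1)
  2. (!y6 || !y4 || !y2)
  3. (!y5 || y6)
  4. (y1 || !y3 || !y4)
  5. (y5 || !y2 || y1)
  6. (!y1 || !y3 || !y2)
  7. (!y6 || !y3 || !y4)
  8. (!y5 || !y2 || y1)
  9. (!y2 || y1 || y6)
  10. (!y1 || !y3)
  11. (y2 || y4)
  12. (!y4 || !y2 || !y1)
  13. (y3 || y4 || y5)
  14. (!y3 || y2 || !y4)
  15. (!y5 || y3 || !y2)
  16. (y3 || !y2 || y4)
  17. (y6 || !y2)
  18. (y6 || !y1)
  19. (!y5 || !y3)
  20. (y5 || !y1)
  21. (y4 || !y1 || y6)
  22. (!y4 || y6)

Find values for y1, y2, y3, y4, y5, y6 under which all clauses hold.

y1=T, y2=F, y3=F, y4=T, y5=T, y6=T

Check each clause:
  1. (y4 || y1 || !y3) — y1 is true.
  2. (!y2 || !y6 || !y4) — !y2 is true.
  3. (!y5 || y6) — y6 is true.
  4. (!y4 || y1 || !y3) — y1 is true.
  5. (y5 || y1 || !y2) — y1 is true.
  6. (!y1 || !y2 || !y3) — !y3 is true.
  7. (!y6 || !y3 || !y4) — !y3 is true.
  8. (!y5 || y1 || !y2) — y1 is true.
  9. (y6 || !y2 || y1) — y1 is true.
  10. (!y1 || !y3) — !y3 is true.
  11. (y4 || y2) — y4 is true.
  12. (!y2 || !y4 || !y1) — !y2 is true.
  13. (y4 || y3 || y5) — y4 is true.
  14. (!y4 || !y3 || y2) — !y3 is true.
  15. (y3 || !y2 || !y5) — !y2 is true.
  16. (!y2 || y4 || y3) — y4 is true.
  17. (!y2 || y6) — y6 is true.
  18. (!y1 || y6) — y6 is true.
  19. (!y5 || !y3) — !y3 is true.
  20. (y5 || !y1) — y5 is true.
  21. (!y1 || y4 || y6) — y4 is true.
  22. (y6 || !y4) — y6 is true.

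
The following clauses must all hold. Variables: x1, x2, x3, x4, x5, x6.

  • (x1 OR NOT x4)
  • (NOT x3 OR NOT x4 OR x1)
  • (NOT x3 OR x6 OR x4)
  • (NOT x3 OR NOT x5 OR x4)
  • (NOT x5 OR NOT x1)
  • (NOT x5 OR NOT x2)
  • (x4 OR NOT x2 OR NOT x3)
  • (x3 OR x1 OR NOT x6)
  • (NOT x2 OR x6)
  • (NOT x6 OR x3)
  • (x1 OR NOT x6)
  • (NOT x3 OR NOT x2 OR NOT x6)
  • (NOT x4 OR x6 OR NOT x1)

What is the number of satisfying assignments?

5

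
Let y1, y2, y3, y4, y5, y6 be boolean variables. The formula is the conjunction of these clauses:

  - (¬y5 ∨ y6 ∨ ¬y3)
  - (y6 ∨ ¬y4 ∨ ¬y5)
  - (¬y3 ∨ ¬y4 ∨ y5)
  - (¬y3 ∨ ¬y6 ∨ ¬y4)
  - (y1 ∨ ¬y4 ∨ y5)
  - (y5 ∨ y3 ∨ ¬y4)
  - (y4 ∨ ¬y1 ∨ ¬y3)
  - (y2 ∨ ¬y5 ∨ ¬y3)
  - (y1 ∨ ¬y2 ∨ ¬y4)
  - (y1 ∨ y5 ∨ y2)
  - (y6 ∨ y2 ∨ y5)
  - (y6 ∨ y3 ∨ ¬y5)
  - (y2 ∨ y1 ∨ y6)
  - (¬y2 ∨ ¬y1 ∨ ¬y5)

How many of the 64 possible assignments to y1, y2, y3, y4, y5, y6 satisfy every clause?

Case analysis on y5 and y3:
  y5=1, y3=1: remaining (y1,y2,y4,y6) ∈ {(0,1,0,1)} — 1.
  y5=1, y3=0: 5 of the 16 assignments to (y1,y2,y4,y6) work.
  y5=0, y3=1: remaining (y1,y2,y4,y6) ∈ {(0,1,0,0); (0,1,0,1)} — 2.
  y5=0, y3=0: 5 of the 16 assignments to (y1,y2,y4,y6) work.
Total: 1 + 5 + 2 + 5 = 13.

13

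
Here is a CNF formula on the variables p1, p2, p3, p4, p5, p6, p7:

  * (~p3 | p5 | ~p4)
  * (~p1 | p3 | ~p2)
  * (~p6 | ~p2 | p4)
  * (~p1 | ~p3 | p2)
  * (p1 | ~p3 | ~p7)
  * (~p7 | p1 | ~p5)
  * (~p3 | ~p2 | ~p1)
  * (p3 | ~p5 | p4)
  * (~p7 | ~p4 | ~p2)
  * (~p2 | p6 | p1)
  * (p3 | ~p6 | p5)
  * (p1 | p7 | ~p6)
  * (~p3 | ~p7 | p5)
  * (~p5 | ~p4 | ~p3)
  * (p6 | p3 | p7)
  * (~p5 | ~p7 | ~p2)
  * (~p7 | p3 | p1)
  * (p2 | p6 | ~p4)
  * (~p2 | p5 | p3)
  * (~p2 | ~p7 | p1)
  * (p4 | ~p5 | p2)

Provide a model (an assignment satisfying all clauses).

Set p1 = True and propagate.
Branch on p2: take p2 = False.
  then p3 is forced to False.
The remaining clauses are satisfied by p4 = False, p5 = False, p6 = False, p7 = True.
Every clause has at least one true literal under this assignment.
Check each clause:
  1. (p5 | ~p3 | ~p4) — ~p3 is true.
  2. (~p1 | ~p2 | p3) — ~p2 is true.
  3. (~p6 | ~p2 | p4) — ~p6 is true.
  4. (p2 | ~p1 | ~p3) — ~p3 is true.
  5. (~p3 | p1 | ~p7) — ~p3 is true.
  6. (~p5 | p1 | ~p7) — p1 is true.
  7. (~p1 | ~p2 | ~p3) — ~p3 is true.
  8. (p3 | p4 | ~p5) — ~p5 is true.
  9. (~p2 | ~p4 | ~p7) — ~p4 is true.
  10. (p6 | ~p2 | p1) — p1 is true.
  11. (~p6 | p5 | p3) — ~p6 is true.
  12. (~p6 | p1 | p7) — p1 is true.
  13. (~p3 | p5 | ~p7) — ~p3 is true.
  14. (~p3 | ~p5 | ~p4) — ~p5 is true.
  15. (p3 | p7 | p6) — p7 is true.
  16. (~p2 | ~p7 | ~p5) — ~p5 is true.
  17. (p3 | ~p7 | p1) — p1 is true.
  18. (p6 | p2 | ~p4) — ~p4 is true.
  19. (~p2 | p3 | p5) — ~p2 is true.
  20. (p1 | ~p2 | ~p7) — ~p2 is true.
  21. (p2 | ~p5 | p4) — ~p5 is true.

p1=1, p2=0, p3=0, p4=0, p5=0, p6=0, p7=1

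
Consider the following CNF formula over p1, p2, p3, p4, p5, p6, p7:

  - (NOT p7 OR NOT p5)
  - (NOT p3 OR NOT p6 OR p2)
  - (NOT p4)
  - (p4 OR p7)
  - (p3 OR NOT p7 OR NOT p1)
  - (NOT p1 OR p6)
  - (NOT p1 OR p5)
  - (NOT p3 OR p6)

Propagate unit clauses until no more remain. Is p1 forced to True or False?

False

(NOT p4) stands alone — p4 = False.
(p4 OR p7) with p4 = False leaves only p7, so p7 = True.
(NOT p5 OR NOT p7) with p7 = True leaves only NOT p5, so p5 = False.
(p5 OR NOT p1): since p5 = False, the clause reduces to (NOT p1). p1 = False.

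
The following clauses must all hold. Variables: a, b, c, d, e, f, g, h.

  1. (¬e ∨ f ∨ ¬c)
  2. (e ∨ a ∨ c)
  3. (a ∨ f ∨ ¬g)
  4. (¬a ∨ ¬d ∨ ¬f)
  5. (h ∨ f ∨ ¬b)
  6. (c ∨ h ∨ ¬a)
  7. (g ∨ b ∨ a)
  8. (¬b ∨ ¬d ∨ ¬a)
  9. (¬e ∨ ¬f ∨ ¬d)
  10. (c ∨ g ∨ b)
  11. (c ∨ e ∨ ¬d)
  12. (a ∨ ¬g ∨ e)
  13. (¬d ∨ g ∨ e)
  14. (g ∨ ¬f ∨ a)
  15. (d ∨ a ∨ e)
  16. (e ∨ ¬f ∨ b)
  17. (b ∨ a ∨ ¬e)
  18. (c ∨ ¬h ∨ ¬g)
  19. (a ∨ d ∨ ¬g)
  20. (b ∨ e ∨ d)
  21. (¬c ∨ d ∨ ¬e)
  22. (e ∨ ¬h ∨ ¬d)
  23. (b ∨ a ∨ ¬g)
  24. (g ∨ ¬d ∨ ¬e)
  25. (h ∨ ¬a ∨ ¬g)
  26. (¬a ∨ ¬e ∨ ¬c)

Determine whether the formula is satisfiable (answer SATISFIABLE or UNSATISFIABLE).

SATISFIABLE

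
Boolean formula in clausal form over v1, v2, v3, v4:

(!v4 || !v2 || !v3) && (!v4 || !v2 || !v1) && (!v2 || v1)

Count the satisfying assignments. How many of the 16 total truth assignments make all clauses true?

10

Case analysis on v2 and v1:
  v2=1, v1=1: remaining (v3,v4) ∈ {(0,0); (1,0)} — 2.
  v2=1, v1=0: a clause becomes empty — 0.
  v2=0, v1=1: remaining (v3,v4) ∈ {(0,0); (0,1); (1,0); (1,1)} — 4.
  v2=0, v1=0: remaining (v3,v4) ∈ {(0,0); (0,1); (1,0); (1,1)} — 4.
Total: 2 + 0 + 4 + 4 = 10.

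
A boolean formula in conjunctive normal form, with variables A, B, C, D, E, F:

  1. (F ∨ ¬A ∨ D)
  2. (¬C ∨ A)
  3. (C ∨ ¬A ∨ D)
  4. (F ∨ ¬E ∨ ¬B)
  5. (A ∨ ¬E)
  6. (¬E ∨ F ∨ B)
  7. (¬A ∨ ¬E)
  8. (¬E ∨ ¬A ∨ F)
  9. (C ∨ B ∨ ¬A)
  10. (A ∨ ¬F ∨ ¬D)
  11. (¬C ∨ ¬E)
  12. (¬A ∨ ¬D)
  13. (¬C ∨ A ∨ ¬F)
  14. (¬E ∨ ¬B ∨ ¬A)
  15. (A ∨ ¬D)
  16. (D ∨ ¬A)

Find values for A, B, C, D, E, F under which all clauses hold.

Pure literal: E appears only negated; assign E = False.
Branch on A: take A = False.
  then C is forced to False.
  then D is forced to False.
B, F are now unconstrained; take B = False, F = False.
Every clause has at least one true literal under this assignment.

A=F, B=F, C=F, D=F, E=F, F=F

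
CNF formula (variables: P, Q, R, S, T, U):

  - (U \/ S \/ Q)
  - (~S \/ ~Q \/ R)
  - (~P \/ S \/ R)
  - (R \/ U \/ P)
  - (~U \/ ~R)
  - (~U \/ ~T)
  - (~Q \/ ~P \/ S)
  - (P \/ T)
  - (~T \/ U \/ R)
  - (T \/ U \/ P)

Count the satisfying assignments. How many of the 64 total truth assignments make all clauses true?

Split on U, then P.
  U=T, P=T: remaining (Q,R,S,T) ∈ {(F,F,T,F)} — 1.
  U=T, P=F: a clause becomes empty — 0.
  U=F, P=T: 5 of the 16 assignments to (Q,R,S,T) work.
  U=F, P=F: remaining (Q,R,S,T) ∈ {(F,T,T,T); (T,T,F,T); (T,T,T,T)} — 3.
Total: 1 + 0 + 5 + 3 = 9.

9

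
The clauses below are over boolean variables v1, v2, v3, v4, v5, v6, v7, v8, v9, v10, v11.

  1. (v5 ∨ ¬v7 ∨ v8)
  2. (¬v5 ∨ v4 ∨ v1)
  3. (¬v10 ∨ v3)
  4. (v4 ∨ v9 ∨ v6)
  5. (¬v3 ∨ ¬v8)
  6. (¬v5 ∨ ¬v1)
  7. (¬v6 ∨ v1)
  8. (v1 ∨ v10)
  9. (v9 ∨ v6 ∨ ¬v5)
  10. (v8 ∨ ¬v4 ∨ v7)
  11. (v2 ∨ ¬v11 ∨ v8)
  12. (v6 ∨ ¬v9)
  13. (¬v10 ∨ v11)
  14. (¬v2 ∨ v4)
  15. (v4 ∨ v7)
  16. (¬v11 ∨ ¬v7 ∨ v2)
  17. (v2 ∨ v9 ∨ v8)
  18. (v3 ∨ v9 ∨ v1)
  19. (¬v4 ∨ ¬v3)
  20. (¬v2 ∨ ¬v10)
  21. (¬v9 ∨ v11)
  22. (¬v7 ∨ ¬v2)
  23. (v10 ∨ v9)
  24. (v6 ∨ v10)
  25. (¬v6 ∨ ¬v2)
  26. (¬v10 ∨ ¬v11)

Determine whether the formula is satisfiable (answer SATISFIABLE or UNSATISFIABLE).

Try v1 = True.
  then v5 is forced to False.
Set v2 = False and propagate.
Try v3 = False.
  then v10 is forced to False.
  then v9 is forced to True.
  then v6 is forced to True.
  then v11 is forced to True.
  then v8 is forced to True.
  then v7 is forced to False.
  then v4 is forced to True.
Every clause has at least one true literal under this assignment.
So v1 = 1, v2 = 0, v3 = 0, v4 = 1, v5 = 0, v6 = 1, v7 = 0, v8 = 1, v9 = 1, v10 = 0, v11 = 1 is a satisfying assignment.

SATISFIABLE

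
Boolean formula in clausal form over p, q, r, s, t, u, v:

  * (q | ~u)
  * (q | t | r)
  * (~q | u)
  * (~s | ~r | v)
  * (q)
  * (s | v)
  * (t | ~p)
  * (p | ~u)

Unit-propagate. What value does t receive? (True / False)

True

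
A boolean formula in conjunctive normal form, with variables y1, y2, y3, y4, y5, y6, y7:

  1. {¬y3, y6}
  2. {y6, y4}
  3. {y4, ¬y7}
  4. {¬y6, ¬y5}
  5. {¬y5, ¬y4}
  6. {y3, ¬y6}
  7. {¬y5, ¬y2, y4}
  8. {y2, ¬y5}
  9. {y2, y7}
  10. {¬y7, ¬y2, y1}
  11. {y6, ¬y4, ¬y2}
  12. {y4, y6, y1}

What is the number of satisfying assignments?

Case analysis on y4 and y6:
  y4=1, y6=1: 5 of the 32 assignments to (y1,y2,y3,y5,y7) work.
  y4=1, y6=0: remaining (y1,y2,y3,y5,y7) ∈ {(0,0,0,0,1); (1,0,0,0,1)} — 2.
  y4=0, y6=1: remaining (y1,y2,y3,y5,y7) ∈ {(0,1,1,0,0); (1,1,1,0,0)} — 2.
  y4=0, y6=0: a clause becomes empty — 0.
Total: 5 + 2 + 2 + 0 = 9.

9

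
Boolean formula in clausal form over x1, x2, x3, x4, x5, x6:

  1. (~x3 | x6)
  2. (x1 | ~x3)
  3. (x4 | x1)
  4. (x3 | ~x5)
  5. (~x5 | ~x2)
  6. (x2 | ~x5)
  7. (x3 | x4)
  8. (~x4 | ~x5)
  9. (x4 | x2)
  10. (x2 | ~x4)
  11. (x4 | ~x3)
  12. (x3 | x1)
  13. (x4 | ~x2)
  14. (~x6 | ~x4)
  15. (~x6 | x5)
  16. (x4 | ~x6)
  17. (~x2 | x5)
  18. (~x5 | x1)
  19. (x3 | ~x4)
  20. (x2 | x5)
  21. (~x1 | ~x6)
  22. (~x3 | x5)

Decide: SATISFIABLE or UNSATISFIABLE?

x4 = True:
  propagation gives x5=False, x2=True; an empty clause results — contradiction.
x4 = False:
  propagation gives x1=True, x3=True; an empty clause results — contradiction.
Every branch closes, so no satisfying assignment exists.

UNSATISFIABLE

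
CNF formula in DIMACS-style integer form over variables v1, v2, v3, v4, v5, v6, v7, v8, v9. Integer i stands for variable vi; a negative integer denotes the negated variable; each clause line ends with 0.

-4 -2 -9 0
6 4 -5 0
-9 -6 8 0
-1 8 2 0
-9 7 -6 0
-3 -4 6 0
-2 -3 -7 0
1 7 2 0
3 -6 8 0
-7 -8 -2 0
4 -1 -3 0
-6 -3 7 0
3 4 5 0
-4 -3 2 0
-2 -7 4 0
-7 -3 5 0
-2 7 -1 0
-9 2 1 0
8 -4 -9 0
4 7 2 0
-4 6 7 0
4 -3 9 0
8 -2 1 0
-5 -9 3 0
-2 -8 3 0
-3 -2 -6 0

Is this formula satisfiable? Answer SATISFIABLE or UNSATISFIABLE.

Branch on v1: take v1 = True.
The remaining clauses are satisfied by v2 = False, v3 = False, v4 = False, v5 = True, v6 = True, v7 = True, v8 = True, v9 = False.
So v1=True, v2=False, v3=False, v4=False, v5=True, v6=True, v7=True, v8=True, v9=False is a satisfying assignment.

SATISFIABLE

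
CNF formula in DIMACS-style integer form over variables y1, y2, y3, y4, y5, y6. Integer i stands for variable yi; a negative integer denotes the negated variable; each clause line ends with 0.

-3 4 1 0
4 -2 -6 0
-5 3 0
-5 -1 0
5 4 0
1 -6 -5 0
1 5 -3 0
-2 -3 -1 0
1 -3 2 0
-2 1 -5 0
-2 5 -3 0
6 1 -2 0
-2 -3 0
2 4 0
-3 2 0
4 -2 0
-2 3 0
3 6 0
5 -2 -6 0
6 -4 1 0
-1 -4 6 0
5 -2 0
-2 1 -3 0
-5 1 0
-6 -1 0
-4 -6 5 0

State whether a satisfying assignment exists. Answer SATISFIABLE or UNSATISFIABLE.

UNSATISFIABLE

y2 = True:
  propagation gives y3=False; an empty clause results — contradiction.
y2 = False:
  propagation gives y4=True, y3=False, y5=False, y6=True; an empty clause results — contradiction.
Every branch closes, so no satisfying assignment exists.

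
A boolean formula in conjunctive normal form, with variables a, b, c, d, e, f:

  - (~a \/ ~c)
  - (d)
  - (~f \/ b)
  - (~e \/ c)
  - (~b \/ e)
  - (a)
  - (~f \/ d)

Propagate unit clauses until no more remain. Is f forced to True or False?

False

(d) stands alone — d = True.
Unit clause (a) sets a = True.
(~a \/ ~c): since a = True, the clause reduces to (~c). c = False.
From (c \/ ~e) and c = False: e = False.
In (e \/ ~b), e is now false; ~b must hold, so b = False.
In (b \/ ~f), b is now false; ~f must hold, so f = False.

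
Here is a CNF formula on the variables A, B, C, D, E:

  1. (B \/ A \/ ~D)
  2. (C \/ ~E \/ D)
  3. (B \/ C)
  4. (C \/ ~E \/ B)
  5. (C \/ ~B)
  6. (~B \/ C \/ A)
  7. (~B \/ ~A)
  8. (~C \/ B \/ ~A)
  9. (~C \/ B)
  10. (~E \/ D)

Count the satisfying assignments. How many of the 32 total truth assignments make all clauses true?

3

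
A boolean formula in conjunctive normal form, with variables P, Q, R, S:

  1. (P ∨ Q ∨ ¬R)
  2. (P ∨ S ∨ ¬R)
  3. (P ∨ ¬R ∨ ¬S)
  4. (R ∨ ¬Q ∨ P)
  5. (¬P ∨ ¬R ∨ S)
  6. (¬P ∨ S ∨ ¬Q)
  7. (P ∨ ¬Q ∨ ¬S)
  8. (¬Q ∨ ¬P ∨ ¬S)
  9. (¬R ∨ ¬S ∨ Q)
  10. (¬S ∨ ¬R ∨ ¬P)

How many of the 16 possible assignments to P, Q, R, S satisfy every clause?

The models are:
  P=F Q=F R=F S=F
  P=F Q=F R=F S=T
  P=T Q=F R=F S=F
  P=T Q=F R=F S=T
Count: 4.

4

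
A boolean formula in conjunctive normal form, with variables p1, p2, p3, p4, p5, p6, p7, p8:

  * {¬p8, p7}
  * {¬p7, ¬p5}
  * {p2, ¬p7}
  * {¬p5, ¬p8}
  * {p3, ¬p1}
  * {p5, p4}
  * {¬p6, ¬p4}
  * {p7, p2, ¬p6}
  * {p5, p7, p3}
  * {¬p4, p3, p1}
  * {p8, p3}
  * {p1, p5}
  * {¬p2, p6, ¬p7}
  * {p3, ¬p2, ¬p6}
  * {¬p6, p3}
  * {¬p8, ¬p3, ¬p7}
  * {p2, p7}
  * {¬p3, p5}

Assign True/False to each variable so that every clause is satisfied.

Try p1 = False.
  then p5 is forced to True.
  then p7 is forced to False.
  then p8 is forced to False.
  then p3 is forced to True.
  then p2 is forced to True.
The remaining clauses are satisfied by p4 = False, p6 = True.
Every clause has at least one true literal under this assignment.

p1 = 0  p2 = 1  p3 = 1  p4 = 0  p5 = 1  p6 = 1  p7 = 0  p8 = 0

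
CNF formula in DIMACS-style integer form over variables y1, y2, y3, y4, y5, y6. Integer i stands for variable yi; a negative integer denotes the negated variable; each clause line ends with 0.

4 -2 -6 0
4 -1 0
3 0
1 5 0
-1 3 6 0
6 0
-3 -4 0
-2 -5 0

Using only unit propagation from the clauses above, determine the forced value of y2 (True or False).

(y3) is a unit clause: y3 = True.
(y6) stands alone — y6 = True.
From (~y4 | ~y3) and y3 = True: y4 = False.
From (~y6 | y4 | ~y2) and y6 = True, y4 = False: y2 = False.

False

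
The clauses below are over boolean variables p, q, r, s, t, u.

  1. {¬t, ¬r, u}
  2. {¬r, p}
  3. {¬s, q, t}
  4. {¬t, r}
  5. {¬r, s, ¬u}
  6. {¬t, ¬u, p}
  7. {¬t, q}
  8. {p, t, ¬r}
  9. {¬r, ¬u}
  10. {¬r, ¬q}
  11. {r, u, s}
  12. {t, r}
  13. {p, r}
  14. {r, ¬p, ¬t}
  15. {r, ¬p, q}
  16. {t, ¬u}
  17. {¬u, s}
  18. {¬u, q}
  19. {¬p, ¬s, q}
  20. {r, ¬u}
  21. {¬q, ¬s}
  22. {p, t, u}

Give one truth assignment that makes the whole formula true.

p = 1, q = 0, r = 1, s = 0, t = 0, u = 0

Check each clause:
  1. {¬r, ¬t, u} — ¬t is true.
  2. {p, ¬r} — p is true.
  3. {¬s, q, t} — ¬s is true.
  4. {r, ¬t} — r is true.
  5. {¬u, ¬r, s} — ¬u is true.
  6. {¬u, p, ¬t} — p is true.
  7. {q, ¬t} — ¬t is true.
  8. {p, ¬r, t} — p is true.
  9. {¬u, ¬r} — ¬u is true.
  10. {¬q, ¬r} — ¬q is true.
  11. {s, r, u} — r is true.
  12. {t, r} — r is true.
  13. {p, r} — p is true.
  14. {¬p, r, ¬t} — r is true.
  15. {¬p, r, q} — r is true.
  16. {t, ¬u} — ¬u is true.
  17. {¬u, s} — ¬u is true.
  18. {q, ¬u} — ¬u is true.
  19. {¬p, ¬s, q} — ¬s is true.
  20. {r, ¬u} — ¬u is true.
  21. {¬s, ¬q} — ¬s is true.
  22. {p, t, u} — p is true.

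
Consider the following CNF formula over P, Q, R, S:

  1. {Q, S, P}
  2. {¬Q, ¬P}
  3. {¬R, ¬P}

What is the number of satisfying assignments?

8

Split on P, then Q.
  P=T, Q=T: a clause becomes empty — 0.
  P=T, Q=F: remaining (R,S) ∈ {(F,F); (F,T)} — 2.
  P=F, Q=T: remaining (R,S) ∈ {(F,F); (F,T); (T,F); (T,T)} — 4.
  P=F, Q=F: remaining (R,S) ∈ {(F,T); (T,T)} — 2.
Total: 0 + 2 + 4 + 2 = 8.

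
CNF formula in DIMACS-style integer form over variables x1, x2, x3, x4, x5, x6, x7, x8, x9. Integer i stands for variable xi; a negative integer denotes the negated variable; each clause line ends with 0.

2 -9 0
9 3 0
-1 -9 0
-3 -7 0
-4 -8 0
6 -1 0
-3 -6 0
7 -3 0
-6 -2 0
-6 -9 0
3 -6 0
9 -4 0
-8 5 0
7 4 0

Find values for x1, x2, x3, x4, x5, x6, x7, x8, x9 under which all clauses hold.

x1=False, x2=True, x3=False, x4=True, x5=True, x6=False, x7=False, x8=False, x9=True

Check each clause:
  1. (~x9 \/ x2) — x2 is true.
  2. (x3 \/ x9) — x9 is true.
  3. (~x9 \/ ~x1) — ~x1 is true.
  4. (~x7 \/ ~x3) — ~x7 is true.
  5. (~x8 \/ ~x4) — ~x8 is true.
  6. (x6 \/ ~x1) — ~x1 is true.
  7. (~x3 \/ ~x6) — ~x6 is true.
  8. (x7 \/ ~x3) — ~x3 is true.
  9. (~x2 \/ ~x6) — ~x6 is true.
  10. (~x6 \/ ~x9) — ~x6 is true.
  11. (~x6 \/ x3) — ~x6 is true.
  12. (~x4 \/ x9) — x9 is true.
  13. (x5 \/ ~x8) — ~x8 is true.
  14. (x4 \/ x7) — x4 is true.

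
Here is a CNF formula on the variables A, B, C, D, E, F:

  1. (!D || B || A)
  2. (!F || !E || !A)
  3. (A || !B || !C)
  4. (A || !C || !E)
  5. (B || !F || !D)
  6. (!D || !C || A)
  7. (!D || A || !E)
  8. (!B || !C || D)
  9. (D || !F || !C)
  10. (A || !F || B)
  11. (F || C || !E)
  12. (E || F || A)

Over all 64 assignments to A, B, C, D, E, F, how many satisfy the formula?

17

Split on A, then C.
  A=1, C=1: 7 of the 16 assignments to (B,D,E,F) work.
  A=1, C=0: 7 of the 16 assignments to (B,D,E,F) work.
  A=0, C=1: a clause becomes empty — 0.
  A=0, C=0: remaining (B,D,E,F) ∈ {(1,0,0,1); (1,0,1,1); (1,1,0,1)} — 3.
Total: 7 + 7 + 0 + 3 = 17.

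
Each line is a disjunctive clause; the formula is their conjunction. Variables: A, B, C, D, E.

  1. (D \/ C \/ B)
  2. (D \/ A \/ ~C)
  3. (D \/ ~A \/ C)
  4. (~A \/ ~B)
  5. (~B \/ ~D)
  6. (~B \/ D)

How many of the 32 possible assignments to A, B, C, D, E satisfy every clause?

10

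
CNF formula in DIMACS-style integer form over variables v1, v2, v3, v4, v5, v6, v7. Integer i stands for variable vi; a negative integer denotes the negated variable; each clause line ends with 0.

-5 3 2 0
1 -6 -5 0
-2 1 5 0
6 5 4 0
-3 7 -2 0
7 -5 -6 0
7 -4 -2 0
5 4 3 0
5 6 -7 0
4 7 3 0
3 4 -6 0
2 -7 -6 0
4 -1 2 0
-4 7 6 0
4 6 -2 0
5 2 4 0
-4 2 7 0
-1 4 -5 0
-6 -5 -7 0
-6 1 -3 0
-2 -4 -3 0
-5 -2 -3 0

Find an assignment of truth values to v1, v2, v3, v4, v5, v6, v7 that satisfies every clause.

v1=True, v2=False, v3=True, v4=True, v5=True, v6=False, v7=True

Branch on v1: take v1 = True.
For the remaining variables, v2 = False, v3 = True, v4 = True, v5 = True, v6 = False, v7 = True works.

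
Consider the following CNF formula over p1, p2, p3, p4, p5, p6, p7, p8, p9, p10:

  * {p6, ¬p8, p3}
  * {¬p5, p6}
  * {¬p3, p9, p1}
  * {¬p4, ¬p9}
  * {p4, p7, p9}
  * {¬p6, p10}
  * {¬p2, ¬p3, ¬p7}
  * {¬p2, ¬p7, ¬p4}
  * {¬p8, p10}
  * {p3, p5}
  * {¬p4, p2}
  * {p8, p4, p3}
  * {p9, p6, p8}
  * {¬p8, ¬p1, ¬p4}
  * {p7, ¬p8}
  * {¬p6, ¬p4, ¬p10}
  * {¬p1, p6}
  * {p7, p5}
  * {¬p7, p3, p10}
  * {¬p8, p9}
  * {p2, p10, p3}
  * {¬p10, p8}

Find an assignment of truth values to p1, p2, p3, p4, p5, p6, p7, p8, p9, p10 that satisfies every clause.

p1=1, p2=1, p3=0, p4=0, p5=1, p6=1, p7=1, p8=1, p9=1, p10=1

Try p1 = True.
  then p6 is forced to True.
  then p10 is forced to True.
  then p4 is forced to False.
  then p8 is forced to True.
  then p7 is forced to True.
  then p9 is forced to True.
Branch on p2: take p2 = True.
  then p3 is forced to False.
  then p5 is forced to True.
Every clause has at least one true literal under this assignment.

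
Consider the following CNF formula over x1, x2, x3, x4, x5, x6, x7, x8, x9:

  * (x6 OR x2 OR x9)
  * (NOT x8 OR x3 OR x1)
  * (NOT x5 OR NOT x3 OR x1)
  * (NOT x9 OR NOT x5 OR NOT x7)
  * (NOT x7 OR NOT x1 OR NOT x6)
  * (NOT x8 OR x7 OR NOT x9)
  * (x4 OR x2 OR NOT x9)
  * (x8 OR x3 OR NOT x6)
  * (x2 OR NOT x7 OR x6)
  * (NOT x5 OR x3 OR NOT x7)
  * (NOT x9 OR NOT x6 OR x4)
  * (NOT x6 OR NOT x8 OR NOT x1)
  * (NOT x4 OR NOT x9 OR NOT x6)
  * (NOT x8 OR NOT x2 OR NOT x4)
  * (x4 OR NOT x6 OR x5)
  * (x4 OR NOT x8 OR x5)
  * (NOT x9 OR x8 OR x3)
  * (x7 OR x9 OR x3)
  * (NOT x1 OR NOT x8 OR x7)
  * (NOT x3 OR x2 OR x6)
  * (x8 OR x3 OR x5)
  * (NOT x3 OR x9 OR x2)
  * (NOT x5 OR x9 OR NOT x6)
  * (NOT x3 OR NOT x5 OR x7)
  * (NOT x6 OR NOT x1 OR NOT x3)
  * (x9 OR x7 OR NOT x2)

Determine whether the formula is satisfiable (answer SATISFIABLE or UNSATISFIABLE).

Branch on x1: take x1 = True.
Set x2 = True and propagate.
Branch on x3: take x3 = True.
  then x6 is forced to False.
For the remaining variables, x4 = False, x5 = False, x7 = True, x8 = False, x9 = False works.
So x1=T, x2=T, x3=T, x4=F, x5=F, x6=F, x7=T, x8=F, x9=F is a satisfying assignment.

SATISFIABLE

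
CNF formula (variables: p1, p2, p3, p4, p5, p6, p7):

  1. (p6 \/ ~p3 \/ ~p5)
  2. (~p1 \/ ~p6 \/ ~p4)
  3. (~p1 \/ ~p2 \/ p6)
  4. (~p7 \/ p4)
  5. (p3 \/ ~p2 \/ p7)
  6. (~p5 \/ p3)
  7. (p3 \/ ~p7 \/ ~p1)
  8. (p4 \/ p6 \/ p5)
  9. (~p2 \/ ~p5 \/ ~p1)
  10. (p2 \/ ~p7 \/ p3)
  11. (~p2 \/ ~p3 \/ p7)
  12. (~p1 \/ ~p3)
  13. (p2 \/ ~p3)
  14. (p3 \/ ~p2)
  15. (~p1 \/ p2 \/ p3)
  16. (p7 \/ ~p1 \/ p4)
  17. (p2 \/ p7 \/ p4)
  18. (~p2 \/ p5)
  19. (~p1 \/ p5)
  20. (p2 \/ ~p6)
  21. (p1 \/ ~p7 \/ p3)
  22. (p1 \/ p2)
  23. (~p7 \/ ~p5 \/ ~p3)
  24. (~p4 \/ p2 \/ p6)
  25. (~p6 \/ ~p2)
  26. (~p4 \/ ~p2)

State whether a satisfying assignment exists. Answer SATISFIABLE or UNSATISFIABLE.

p2 = True:
  propagation gives p3=True, p7=True, p4=True; an empty clause results — contradiction.
p2 = False:
  propagation gives p3=False, p5=False, p7=False, p1=False; an empty clause results — contradiction.
Every branch closes, so no satisfying assignment exists.

UNSATISFIABLE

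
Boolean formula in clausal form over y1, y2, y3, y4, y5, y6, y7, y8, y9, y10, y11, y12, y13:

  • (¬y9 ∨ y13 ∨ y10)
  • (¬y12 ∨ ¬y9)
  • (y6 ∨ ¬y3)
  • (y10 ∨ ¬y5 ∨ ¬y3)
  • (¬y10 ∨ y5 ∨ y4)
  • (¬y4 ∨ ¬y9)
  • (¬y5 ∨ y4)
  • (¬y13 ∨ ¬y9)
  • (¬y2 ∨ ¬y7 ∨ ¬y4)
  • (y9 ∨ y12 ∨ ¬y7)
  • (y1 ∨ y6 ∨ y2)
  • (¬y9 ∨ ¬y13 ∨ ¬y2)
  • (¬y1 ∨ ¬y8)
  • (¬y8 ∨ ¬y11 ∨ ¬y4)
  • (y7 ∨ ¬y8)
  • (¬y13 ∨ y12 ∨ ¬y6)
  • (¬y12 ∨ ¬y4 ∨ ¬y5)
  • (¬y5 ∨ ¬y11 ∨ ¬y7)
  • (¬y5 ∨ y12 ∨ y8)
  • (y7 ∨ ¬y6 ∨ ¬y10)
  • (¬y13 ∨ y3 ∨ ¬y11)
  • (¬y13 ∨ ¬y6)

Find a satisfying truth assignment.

y1=False, y2=True, y3=True, y4=False, y5=False, y6=True, y7=True, y8=False, y9=False, y10=False, y11=False, y12=True, y13=False

y11 occurs only negated in the remaining clauses — set y11 = False.
Try y1 = False.
Branch on y2: take y2 = True.
The remaining clauses are satisfied by y3 = True, y4 = False, y5 = False, y6 = True, y7 = True, y8 = False, y9 = False, y10 = False, y12 = True, y13 = False.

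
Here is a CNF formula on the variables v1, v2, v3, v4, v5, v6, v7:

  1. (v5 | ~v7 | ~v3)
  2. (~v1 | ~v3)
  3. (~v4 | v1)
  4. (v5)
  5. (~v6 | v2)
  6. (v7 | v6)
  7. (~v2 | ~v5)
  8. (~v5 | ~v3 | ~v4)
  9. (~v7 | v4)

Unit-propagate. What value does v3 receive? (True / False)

Unit clause (v5) sets v5 = True.
In (~v5 | ~v2), ~v5 is now false; ~v2 must hold, so v2 = False.
(v2 | ~v6) with v2 = False leaves only ~v6, so v6 = False.
(v6 | v7) with v6 = False leaves only v7, so v7 = True.
In (v4 | ~v7), ~v7 is now false; v4 must hold, so v4 = True.
In (~v4 | v1), ~v4 is now false; v1 must hold, so v1 = True.
From (~v3 | ~v1) and v1 = True: v3 = False.

False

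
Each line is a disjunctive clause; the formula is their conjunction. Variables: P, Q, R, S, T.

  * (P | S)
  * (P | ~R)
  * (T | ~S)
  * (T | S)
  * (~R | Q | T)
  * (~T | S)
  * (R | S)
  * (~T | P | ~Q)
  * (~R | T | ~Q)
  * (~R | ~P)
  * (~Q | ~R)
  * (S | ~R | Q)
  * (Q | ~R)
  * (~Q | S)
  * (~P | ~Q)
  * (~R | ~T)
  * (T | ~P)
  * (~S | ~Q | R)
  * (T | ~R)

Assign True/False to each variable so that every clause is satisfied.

P = 0  Q = 0  R = 0  S = 1  T = 1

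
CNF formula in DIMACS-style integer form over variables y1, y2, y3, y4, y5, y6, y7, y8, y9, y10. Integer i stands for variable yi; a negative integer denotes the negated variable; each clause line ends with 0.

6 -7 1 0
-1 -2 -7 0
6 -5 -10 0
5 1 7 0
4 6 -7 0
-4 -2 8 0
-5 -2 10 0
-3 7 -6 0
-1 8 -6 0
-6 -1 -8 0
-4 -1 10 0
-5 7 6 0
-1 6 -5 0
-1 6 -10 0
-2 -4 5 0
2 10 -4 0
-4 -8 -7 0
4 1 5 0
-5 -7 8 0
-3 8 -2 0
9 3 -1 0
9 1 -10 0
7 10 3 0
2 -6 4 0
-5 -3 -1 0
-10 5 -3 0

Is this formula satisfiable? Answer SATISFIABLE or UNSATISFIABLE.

y9 occurs only positively in the remaining clauses — set y9 = True.
Branch on y1: take y1 = False.
Try y2 = False.
Branch on y3: take y3 = False.
The remaining clauses are satisfied by y4 = True, y5 = True, y6 = True, y7 = False, y8 = True, y10 = True.
Every clause has at least one true literal under this assignment.
So y1 = F, y2 = F, y3 = F, y4 = T, y5 = T, y6 = T, y7 = F, y8 = T, y9 = T, y10 = T is a satisfying assignment.

SATISFIABLE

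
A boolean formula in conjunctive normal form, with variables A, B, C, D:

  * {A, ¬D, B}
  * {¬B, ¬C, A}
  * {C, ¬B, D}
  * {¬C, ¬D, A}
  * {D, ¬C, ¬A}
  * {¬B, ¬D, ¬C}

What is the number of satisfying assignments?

7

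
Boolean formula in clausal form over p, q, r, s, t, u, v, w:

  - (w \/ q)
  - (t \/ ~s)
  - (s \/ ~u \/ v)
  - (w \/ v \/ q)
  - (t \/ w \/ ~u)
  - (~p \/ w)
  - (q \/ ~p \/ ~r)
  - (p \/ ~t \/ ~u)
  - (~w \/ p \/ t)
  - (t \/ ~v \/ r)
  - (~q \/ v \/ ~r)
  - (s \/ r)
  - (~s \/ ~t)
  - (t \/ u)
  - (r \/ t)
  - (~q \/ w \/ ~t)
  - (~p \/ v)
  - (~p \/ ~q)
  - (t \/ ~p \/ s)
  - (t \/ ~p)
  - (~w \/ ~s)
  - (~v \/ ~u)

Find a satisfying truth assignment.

p=False, q=False, r=True, s=False, t=True, u=False, v=False, w=True

Try p = False.
The remaining clauses are satisfied by q = False, r = True, s = False, t = True, u = False, v = False, w = True.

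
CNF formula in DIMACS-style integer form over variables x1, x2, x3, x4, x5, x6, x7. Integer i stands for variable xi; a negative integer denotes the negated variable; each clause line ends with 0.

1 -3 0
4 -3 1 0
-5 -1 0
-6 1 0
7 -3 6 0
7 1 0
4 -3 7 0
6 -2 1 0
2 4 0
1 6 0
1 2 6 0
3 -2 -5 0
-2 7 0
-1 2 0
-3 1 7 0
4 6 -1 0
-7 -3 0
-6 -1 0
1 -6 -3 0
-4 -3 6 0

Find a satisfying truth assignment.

x1=T, x2=T, x3=F, x4=T, x5=F, x6=F, x7=T

x5 occurs only negated in the remaining clauses — set x5 = False.
Branch on x1: take x1 = True.
  then x2 is forced to True.
  then x7 is forced to True.
  then x3 is forced to False.
  then x6 is forced to False.
  then x4 is forced to True.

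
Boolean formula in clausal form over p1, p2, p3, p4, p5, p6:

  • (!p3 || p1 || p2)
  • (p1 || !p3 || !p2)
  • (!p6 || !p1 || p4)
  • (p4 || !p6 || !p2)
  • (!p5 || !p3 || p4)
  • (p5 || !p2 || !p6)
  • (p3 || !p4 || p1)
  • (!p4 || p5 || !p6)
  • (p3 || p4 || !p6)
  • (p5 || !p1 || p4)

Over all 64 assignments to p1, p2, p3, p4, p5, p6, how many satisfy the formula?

18

Case analysis on p4 and p1:
  p4=1, p1=1: p2, p3 free; 3 ways for (p5,p6) × 2^2 = 12.
  p4=1, p1=0: a clause becomes empty — 0.
  p4=0, p1=1: remaining (p2,p3,p5,p6) ∈ {(0,0,1,0); (1,0,1,0)} — 2.
  p4=0, p1=0: remaining (p2,p3,p5,p6) ∈ {(0,0,0,0); (0,0,1,0); (1,0,0,0); (1,0,1,0)} — 4.
Total: 12 + 0 + 2 + 4 = 18.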